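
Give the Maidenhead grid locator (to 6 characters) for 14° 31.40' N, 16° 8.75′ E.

Shift to the Maidenhead origin (180°W, 90°S): lon 196.1458, lat 104.5233.
Field: 196.1458/20 → 9 → J, 104.5233/10 → 10 → K; chars JK.
Square: 16.1458/2 → 8, 4.5233/1 → 4; chars 84.
Subsquare: 0.1458/0.0833333 → 1 → b, 0.5233/0.0416667 → 12 → m; chars bm.

JK84bm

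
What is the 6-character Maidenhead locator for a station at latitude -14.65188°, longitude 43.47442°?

LH15ri

Add 180° to longitude and 90° to latitude: 223.4744, 75.3481.
Field: 223.4744/20 → 11 → L, 75.3481/10 → 7 → H; chars LH.
Square: 3.4744/2 → 1, 5.3481/1 → 5; chars 15.
Subsquare: 1.4744/0.0833333 → 17 → r, 0.3481/0.0416667 → 8 → i; chars ri.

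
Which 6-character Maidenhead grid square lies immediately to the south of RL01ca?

RL00cx

Latitude subsquare a = 0; −1 → -1, wraps to 23 = x, carry into square.
Latitude square 1; −1 → 0.
The longitude characters are unchanged.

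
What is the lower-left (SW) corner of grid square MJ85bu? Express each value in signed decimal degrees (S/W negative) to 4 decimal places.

Field M=12, J=9: +12·20° lon, +9·10° lat → SW at lon 60°, lat 0°.
Square 8, 5: +8·2° lon, +5·1° lat → SW at lon 76°, lat 5°.
Subsquare b=1, u=20: +1·0.0833333° lon, +20·0.0416667° lat → SW at lon 76.0833°, lat 5.83333°.
latitude 5.8333, longitude 76.0833.

5.8333, 76.0833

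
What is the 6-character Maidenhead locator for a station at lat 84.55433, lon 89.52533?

NR44sn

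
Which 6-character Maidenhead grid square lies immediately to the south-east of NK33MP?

Longitude subsquare m = 12; +1 → 13 = n.
Latitude subsquare p = 15; −1 → 14 = o.

NK33no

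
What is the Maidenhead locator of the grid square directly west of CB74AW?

CB64xw

Longitude subsquare a = 0; −1 → -1, wraps to 23 = x, carry into square.
Longitude square 7; −1 → 6.
The latitude characters are unchanged.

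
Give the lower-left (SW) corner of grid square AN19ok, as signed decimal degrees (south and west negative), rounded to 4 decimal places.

Field A=0, N=13: +0·20° lon, +13·10° lat → SW at lon -180°, lat 40°.
Square 1, 9: +1·2° lon, +9·1° lat → SW at lon -178°, lat 49°.
Subsquare o=14, k=10: +14·0.0833333° lon, +10·0.0416667° lat → SW at lon -176.833°, lat 49.4167°.
latitude 49.4167, longitude -176.8333.

49.4167, -176.8333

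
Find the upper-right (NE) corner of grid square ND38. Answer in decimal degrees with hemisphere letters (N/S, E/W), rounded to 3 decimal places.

Field N=13, D=3: +13·20° lon, +3·10° lat → SW at lon 80°, lat -60°.
Square 3, 8: +3·2° lon, +8·1° lat → SW at lon 86°, lat -52°.
Cell spans 2° lon × 1° lat. NE corner is SW corner plus one full cell.
latitude 51.000° S, longitude 88.000° E.

51.000° S, 88.000° E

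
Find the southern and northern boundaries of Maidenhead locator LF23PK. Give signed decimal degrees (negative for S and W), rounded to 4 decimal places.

Field L=11, F=5: +11·20° lon, +5·10° lat → SW at lon 40°, lat -40°.
Square 2, 3: +2·2° lon, +3·1° lat → SW at lon 44°, lat -37°.
Subsquare p=15, k=10: +15·0.0833333° lon, +10·0.0416667° lat → SW at lon 45.25°, lat -36.5833°.
Cell spans 0.0833333° lon × 0.0416667° lat.
south -36.5833, north -36.5417.

-36.5833, -36.5417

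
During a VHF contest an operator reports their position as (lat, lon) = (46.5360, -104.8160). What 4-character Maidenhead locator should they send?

DN76

Shift to the Maidenhead origin (180°W, 90°S): lon 75.18, lat 136.54.
Field: lon ⌊75.18/20⌋ = 3 → D; lat ⌊136.54/10⌋ = 13 → N.
Square: lon ⌊15.18/2⌋ = 7; lat ⌊6.54/1⌋ = 6.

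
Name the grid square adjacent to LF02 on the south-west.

Longitude square 0; −1 → -1, wraps to 9, carry into field.
Longitude field L = 11; −1 → 10 = K.
Latitude square 2; −1 → 1.

KF91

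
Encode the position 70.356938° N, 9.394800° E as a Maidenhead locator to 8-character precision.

JQ40qi75

Offset from 180°W / 90°S: lon 189.39480°, lat 160.35694°.
Field: 189.39480/20 → 9 → J, 160.35694/10 → 16 → Q; chars JQ.
Square: 9.39480/2 → 4, 0.35694/1 → 0; chars 40.
Subsquare: 1.39480/0.0833333 → 16 → q, 0.35694/0.0416667 → 8 → i; chars qi.
Extended square: 0.06147/0.00833333 → 7, 0.02360/0.00416667 → 5; chars 75.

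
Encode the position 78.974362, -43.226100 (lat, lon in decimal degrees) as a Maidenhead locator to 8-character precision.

Shift to the Maidenhead origin (180°W, 90°S): lon 136.77390, lat 168.97436.
Field: 136.77390/20 → 6 → G, 168.97436/10 → 16 → Q; chars GQ.
Square: 16.77390/2 → 8, 8.97436/1 → 8; chars 88.
Subsquare: 0.77390/0.0833333 → 9 → j, 0.97436/0.0416667 → 23 → x; chars jx.
Extended square: 0.02390/0.00833333 → 2, 0.01603/0.00416667 → 3; chars 23.

GQ88jx23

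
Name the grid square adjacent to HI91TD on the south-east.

Longitude subsquare t = 19; +1 → 20 = u.
Latitude subsquare d = 3; −1 → 2 = c.

HI91uc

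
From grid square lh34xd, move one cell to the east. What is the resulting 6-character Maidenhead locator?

LH44ad

Longitude subsquare x = 23; +1 → 24, wraps to 0 = a, carry into square.
Longitude square 3; +1 → 4.
The latitude characters are unchanged.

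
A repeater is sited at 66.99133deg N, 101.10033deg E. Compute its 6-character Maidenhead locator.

OP06nx

Offset from 180°W / 90°S: lon 281.1003°, lat 156.9913°.
Field (20°×10°, letters A–R): lon ⌊281.1003/20⌋ = 14 → O; lat ⌊156.9913/10⌋ = 15 → P.
Square (2°×1°, digits 0–9): lon ⌊1.1003/2⌋ = 0; lat ⌊6.9913/1⌋ = 6.
Subsquare (5′×2.5′, letters a–x): lon ⌊1.1003/0.0833333⌋ = 13 → n; lat ⌊0.9913/0.0416667⌋ = 23 → x.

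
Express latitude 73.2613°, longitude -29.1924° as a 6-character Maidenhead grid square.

HQ53jg

Offset from 180°W / 90°S: lon 150.8076°, lat 163.2613°.
Field (20°×10°, letters A–R): lon ⌊150.8076/20⌋ = 7 → H; lat ⌊163.2613/10⌋ = 16 → Q.
Square (2°×1°, digits 0–9): lon ⌊10.8076/2⌋ = 5; lat ⌊3.2613/1⌋ = 3.
Subsquare (5′×2.5′, letters a–x): lon ⌊0.8076/0.0833333⌋ = 9 → j; lat ⌊0.2613/0.0416667⌋ = 6 → g.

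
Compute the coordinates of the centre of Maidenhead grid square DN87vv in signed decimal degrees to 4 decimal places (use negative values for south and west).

47.8958, -102.2083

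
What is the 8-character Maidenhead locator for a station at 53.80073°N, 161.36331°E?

Add 180° to longitude and 90° to latitude: 341.36331, 143.80073.
Field: 341.36331/20 → 17 → R, 143.80073/10 → 14 → O; chars RO.
Square: 1.36331/2 → 0, 3.80073/1 → 3; chars 03.
Subsquare: 1.36331/0.0833333 → 16 → q, 0.80073/0.0416667 → 19 → t; chars qt.
Extended square: 0.02998/0.00833333 → 3, 0.00906/0.00416667 → 2; chars 32.

RO03qt32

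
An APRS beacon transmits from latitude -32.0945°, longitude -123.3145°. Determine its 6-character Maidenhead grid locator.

Add 180° to longitude and 90° to latitude: 56.6855, 57.9055.
Field (20°×10°, letters A–R): lon ⌊56.6855/20⌋ = 2 → C; lat ⌊57.9055/10⌋ = 5 → F.
Square (2°×1°, digits 0–9): lon ⌊16.6855/2⌋ = 8; lat ⌊7.9055/1⌋ = 7.
Subsquare (5′×2.5′, letters a–x): lon ⌊0.6855/0.0833333⌋ = 8 → i; lat ⌊0.9055/0.0416667⌋ = 21 → v.

CF87iv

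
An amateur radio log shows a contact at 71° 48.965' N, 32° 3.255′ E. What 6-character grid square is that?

Offset from 180°W / 90°S: lon 212.0542°, lat 161.8161°.
Field: lon ⌊212.0542/20⌋ = 10 → K; lat ⌊161.8161/10⌋ = 16 → Q.
Square: lon ⌊12.0542/2⌋ = 6; lat ⌊1.8161/1⌋ = 1.
Subsquare: lon ⌊0.0542/0.0833333⌋ = 0 → a; lat ⌊0.8161/0.0416667⌋ = 19 → t.

KQ61at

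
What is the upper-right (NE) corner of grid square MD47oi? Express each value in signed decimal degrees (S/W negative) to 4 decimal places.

-52.6250, 69.2500

Field M=12, D=3: +12·20° lon, +3·10° lat → SW at lon 60°, lat -60°.
Square 4, 7: +4·2° lon, +7·1° lat → SW at lon 68°, lat -53°.
Subsquare o=14, i=8: +14·0.0833333° lon, +8·0.0416667° lat → SW at lon 69.1667°, lat -52.6667°.
Cell spans 0.0833333° lon × 0.0416667° lat. NE corner is SW corner plus one full cell.
latitude -52.6250, longitude 69.2500.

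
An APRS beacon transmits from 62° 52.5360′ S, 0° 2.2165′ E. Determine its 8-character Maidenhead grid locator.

Shift to the Maidenhead origin (180°W, 90°S): lon 180.03694, lat 27.12440.
Field (20°×10°, letters A–R): lon ⌊180.03694/20⌋ = 9 → J; lat ⌊27.12440/10⌋ = 2 → C.
Square (2°×1°, digits 0–9): lon ⌊0.03694/2⌋ = 0; lat ⌊7.12440/1⌋ = 7.
Subsquare (5′×2.5′, letters a–x): lon ⌊0.03694/0.0833333⌋ = 0 → a; lat ⌊0.12440/0.0416667⌋ = 2 → c.
Extended square (30″×15″, digits 0–9): lon ⌊0.03694/0.00833333⌋ = 4; lat ⌊0.04107/0.00416667⌋ = 9.

JC07ac49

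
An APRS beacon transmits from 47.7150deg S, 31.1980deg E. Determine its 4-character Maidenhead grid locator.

Shift to the Maidenhead origin (180°W, 90°S): lon 211.20, lat 42.28.
Field (20°×10°, letters A–R): 211.20/20 → 10 → K, 42.28/10 → 4 → E; chars KE.
Square (2°×1°, digits 0–9): 11.20/2 → 5, 2.28/1 → 2; chars 52.

KE52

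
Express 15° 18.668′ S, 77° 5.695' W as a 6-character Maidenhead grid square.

Shift to the Maidenhead origin (180°W, 90°S): lon 102.9051, lat 74.6889.
Field: 102.9051/20 → 5 → F, 74.6889/10 → 7 → H; chars FH.
Square: 2.9051/2 → 1, 4.6889/1 → 4; chars 14.
Subsquare: 0.9051/0.0833333 → 10 → k, 0.6889/0.0416667 → 16 → q; chars kq.

FH14kq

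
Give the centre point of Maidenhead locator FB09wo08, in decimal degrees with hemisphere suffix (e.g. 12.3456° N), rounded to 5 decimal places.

70.38125° S, 78.16250° W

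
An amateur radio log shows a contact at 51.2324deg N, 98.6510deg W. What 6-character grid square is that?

EO01qf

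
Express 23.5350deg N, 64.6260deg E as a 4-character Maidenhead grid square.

ML23

Offset from 180°W / 90°S: lon 244.63°, lat 113.53°.
Field: 244.63/20 → 12 → M, 113.53/10 → 11 → L; chars ML.
Square: 4.63/2 → 2, 3.53/1 → 3; chars 23.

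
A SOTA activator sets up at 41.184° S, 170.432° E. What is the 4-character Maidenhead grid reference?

Add 180° to longitude and 90° to latitude: 350.43, 48.82.
Field (20°×10°, letters A–R): 350.43/20 → 17 → R, 48.82/10 → 4 → E; chars RE.
Square (2°×1°, digits 0–9): 10.43/2 → 5, 8.82/1 → 8; chars 58.

RE58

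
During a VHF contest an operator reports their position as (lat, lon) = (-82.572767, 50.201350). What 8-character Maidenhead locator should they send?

LA57ck42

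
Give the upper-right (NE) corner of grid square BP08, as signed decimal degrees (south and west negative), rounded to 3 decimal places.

Field B=1, P=15: +1·20° lon, +15·10° lat → SW at lon -160°, lat 60°.
Square 0, 8: +0·2° lon, +8·1° lat → SW at lon -160°, lat 68°.
Cell spans 2° lon × 1° lat. NE corner is SW corner plus one full cell.
latitude 69.000, longitude -158.000.

69.000, -158.000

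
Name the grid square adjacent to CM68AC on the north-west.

CM58xd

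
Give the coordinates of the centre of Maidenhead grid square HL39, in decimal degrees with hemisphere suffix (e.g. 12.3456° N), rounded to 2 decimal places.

29.50° N, 33.00° W

Field H=7, L=11: +7·20° lon, +11·10° lat → SW at lon -40°, lat 20°.
Square 3, 9: +3·2° lon, +9·1° lat → SW at lon -34°, lat 29°.
Cell spans 2° lon × 1° lat. Centre is SW corner plus half of each.
latitude 29.50° N, longitude 33.00° W.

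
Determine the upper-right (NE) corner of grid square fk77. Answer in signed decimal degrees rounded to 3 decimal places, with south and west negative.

18.000, -64.000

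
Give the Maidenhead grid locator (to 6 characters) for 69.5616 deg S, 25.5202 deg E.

KC20sk

Shift to the Maidenhead origin (180°W, 90°S): lon 205.5202, lat 20.4384.
Field (20°×10°, letters A–R): 205.5202/20 → 10 → K, 20.4384/10 → 2 → C; chars KC.
Square (2°×1°, digits 0–9): 5.5202/2 → 2, 0.4384/1 → 0; chars 20.
Subsquare (5′×2.5′, letters a–x): 1.5202/0.0833333 → 18 → s, 0.4384/0.0416667 → 10 → k; chars sk.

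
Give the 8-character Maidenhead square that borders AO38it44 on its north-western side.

AO38it35

Longitude extended square 4; −1 → 3.
Latitude extended square 4; +1 → 5.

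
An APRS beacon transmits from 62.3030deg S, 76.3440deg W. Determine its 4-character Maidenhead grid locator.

FC17

Shift to the Maidenhead origin (180°W, 90°S): lon 103.66, lat 27.70.
Field: 103.66/20 → 5 → F, 27.70/10 → 2 → C; chars FC.
Square: 3.66/2 → 1, 7.70/1 → 7; chars 17.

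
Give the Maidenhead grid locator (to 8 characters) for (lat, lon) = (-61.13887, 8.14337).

JC48bu76

Offset from 180°W / 90°S: lon 188.14337°, lat 28.86113°.
Field: 188.14337/20 → 9 → J, 28.86113/10 → 2 → C; chars JC.
Square: 8.14337/2 → 4, 8.86113/1 → 8; chars 48.
Subsquare: 0.14337/0.0833333 → 1 → b, 0.86113/0.0416667 → 20 → u; chars bu.
Extended square: 0.06004/0.00833333 → 7, 0.02780/0.00416667 → 6; chars 76.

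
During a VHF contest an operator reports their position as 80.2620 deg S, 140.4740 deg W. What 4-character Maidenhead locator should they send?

Add 180° to longitude and 90° to latitude: 39.53, 9.74.
Field: 39.53/20 → 1 → B, 9.74/10 → 0 → A; chars BA.
Square: 19.53/2 → 9, 9.74/1 → 9; chars 99.

BA99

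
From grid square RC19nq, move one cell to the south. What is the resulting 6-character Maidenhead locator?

RC19np

Latitude subsquare q = 16; −1 → 15 = p.
The longitude characters are unchanged.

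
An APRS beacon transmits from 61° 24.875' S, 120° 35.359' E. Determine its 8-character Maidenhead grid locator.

Shift to the Maidenhead origin (180°W, 90°S): lon 300.58932, lat 28.58542.
Field: 300.58932/20 → 15 → P, 28.58542/10 → 2 → C; chars PC.
Square: 0.58932/2 → 0, 8.58542/1 → 8; chars 08.
Subsquare: 0.58932/0.0833333 → 7 → h, 0.58542/0.0416667 → 14 → o; chars ho.
Extended square: 0.00598/0.00833333 → 0, 0.00208/0.00416667 → 0; chars 00.

PC08ho00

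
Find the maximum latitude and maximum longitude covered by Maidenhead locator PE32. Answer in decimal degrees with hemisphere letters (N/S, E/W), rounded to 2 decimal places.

Field P=15, E=4: +15·20° lon, +4·10° lat → SW at lon 120°, lat -50°.
Square 3, 2: +3·2° lon, +2·1° lat → SW at lon 126°, lat -48°.
Cell spans 2° lon × 1° lat. NE corner is SW corner plus one full cell.
latitude 47.00° S, longitude 128.00° E.

47.00° S, 128.00° E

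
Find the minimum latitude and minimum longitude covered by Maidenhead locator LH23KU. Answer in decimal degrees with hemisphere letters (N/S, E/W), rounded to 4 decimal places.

16.1667° S, 44.8333° E

Field L=11, H=7: +11·20° lon, +7·10° lat → SW at lon 40°, lat -20°.
Square 2, 3: +2·2° lon, +3·1° lat → SW at lon 44°, lat -17°.
Subsquare k=10, u=20: +10·0.0833333° lon, +20·0.0416667° lat → SW at lon 44.8333°, lat -16.1667°.
latitude 16.1667° S, longitude 44.8333° E.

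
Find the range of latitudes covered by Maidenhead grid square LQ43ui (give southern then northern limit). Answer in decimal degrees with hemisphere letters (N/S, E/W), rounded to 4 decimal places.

Field L=11, Q=16: +11·20° lon, +16·10° lat → SW at lon 40°, lat 70°.
Square 4, 3: +4·2° lon, +3·1° lat → SW at lon 48°, lat 73°.
Subsquare u=20, i=8: +20·0.0833333° lon, +8·0.0416667° lat → SW at lon 49.6667°, lat 73.3333°.
Cell spans 0.0833333° lon × 0.0416667° lat.
south 73.3333° N, north 73.3750° N.

73.3333° N, 73.3750° N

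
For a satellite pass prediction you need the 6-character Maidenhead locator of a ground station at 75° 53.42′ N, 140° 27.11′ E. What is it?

Offset from 180°W / 90°S: lon 320.4518°, lat 165.8903°.
Field: lon ⌊320.4518/20⌋ = 16 → Q; lat ⌊165.8903/10⌋ = 16 → Q.
Square: lon ⌊0.4518/2⌋ = 0; lat ⌊5.8903/1⌋ = 5.
Subsquare: lon ⌊0.4518/0.0833333⌋ = 5 → f; lat ⌊0.8903/0.0416667⌋ = 21 → v.

QQ05fv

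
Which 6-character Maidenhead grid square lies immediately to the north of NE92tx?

NE93ta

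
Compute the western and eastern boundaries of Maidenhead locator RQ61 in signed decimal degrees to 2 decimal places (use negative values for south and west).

Field R=17, Q=16: +17·20° lon, +16·10° lat → SW at lon 160°, lat 70°.
Square 6, 1: +6·2° lon, +1·1° lat → SW at lon 172°, lat 71°.
Cell spans 2° lon × 1° lat.
west 172.00, east 174.00.

172.00, 174.00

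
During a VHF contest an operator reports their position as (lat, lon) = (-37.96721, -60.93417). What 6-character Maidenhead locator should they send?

FF92ma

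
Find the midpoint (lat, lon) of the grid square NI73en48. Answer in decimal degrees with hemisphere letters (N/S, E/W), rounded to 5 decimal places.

Field N=13, I=8: +13·20° lon, +8·10° lat → SW at lon 80°, lat -10°.
Square 7, 3: +7·2° lon, +3·1° lat → SW at lon 94°, lat -7°.
Subsquare e=4, n=13: +4·0.0833333° lon, +13·0.0416667° lat → SW at lon 94.3333°, lat -6.45833°.
Extended square 4, 8: +4·0.00833333° lon, +8·0.00416667° lat → SW at lon 94.3667°, lat -6.425°.
Cell spans 0.00833333° lon × 0.00416667° lat. Centre is SW corner plus half of each.
latitude 6.42292° S, longitude 94.37083° E.

6.42292° S, 94.37083° E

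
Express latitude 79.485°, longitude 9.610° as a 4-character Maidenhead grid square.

Shift to the Maidenhead origin (180°W, 90°S): lon 189.61, lat 169.49.
Field: lon ⌊189.61/20⌋ = 9 → J; lat ⌊169.49/10⌋ = 16 → Q.
Square: lon ⌊9.61/2⌋ = 4; lat ⌊9.49/1⌋ = 9.

JQ49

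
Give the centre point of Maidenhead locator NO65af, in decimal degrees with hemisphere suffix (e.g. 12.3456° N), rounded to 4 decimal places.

55.2292° N, 92.0417° E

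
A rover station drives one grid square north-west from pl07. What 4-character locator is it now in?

Longitude square 0; −1 → -1, wraps to 9, carry into field.
Longitude field P = 15; −1 → 14 = O.
Latitude square 7; +1 → 8.

OL98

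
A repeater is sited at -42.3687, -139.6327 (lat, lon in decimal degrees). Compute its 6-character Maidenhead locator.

CE07ep

Shift to the Maidenhead origin (180°W, 90°S): lon 40.3673, lat 47.6313.
Field (20°×10°, letters A–R): 40.3673/20 → 2 → C, 47.6313/10 → 4 → E; chars CE.
Square (2°×1°, digits 0–9): 0.3673/2 → 0, 7.6313/1 → 7; chars 07.
Subsquare (5′×2.5′, letters a–x): 0.3673/0.0833333 → 4 → e, 0.6313/0.0416667 → 15 → p; chars ep.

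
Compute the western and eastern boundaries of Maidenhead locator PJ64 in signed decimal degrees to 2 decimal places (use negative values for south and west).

Field P=15, J=9: +15·20° lon, +9·10° lat → SW at lon 120°, lat 0°.
Square 6, 4: +6·2° lon, +4·1° lat → SW at lon 132°, lat 4°.
Cell spans 2° lon × 1° lat.
west 132.00, east 134.00.

132.00, 134.00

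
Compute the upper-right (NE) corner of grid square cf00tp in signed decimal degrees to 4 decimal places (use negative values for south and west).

-39.3333, -138.3333

Field C=2, F=5: +2·20° lon, +5·10° lat → SW at lon -140°, lat -40°.
Square 0, 0: +0·2° lon, +0·1° lat → SW at lon -140°, lat -40°.
Subsquare t=19, p=15: +19·0.0833333° lon, +15·0.0416667° lat → SW at lon -138.417°, lat -39.375°.
Cell spans 0.0833333° lon × 0.0416667° lat. NE corner is SW corner plus one full cell.
latitude -39.3333, longitude -138.3333.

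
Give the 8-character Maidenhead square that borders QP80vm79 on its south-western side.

QP80vm68

Longitude extended square 7; −1 → 6.
Latitude extended square 9; −1 → 8.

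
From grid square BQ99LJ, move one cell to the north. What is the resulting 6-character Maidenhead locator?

BQ99lk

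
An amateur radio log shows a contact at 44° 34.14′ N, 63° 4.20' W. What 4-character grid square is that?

Shift to the Maidenhead origin (180°W, 90°S): lon 116.93, lat 134.57.
Field (20°×10°, letters A–R): lon ⌊116.93/20⌋ = 5 → F; lat ⌊134.57/10⌋ = 13 → N.
Square (2°×1°, digits 0–9): lon ⌊16.93/2⌋ = 8; lat ⌊4.57/1⌋ = 4.

FN84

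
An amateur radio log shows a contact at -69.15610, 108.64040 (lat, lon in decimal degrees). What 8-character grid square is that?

OC40hu62

Add 180° to longitude and 90° to latitude: 288.64040, 20.84390.
Field: 288.64040/20 → 14 → O, 20.84390/10 → 2 → C; chars OC.
Square: 8.64040/2 → 4, 0.84390/1 → 0; chars 40.
Subsquare: 0.64040/0.0833333 → 7 → h, 0.84390/0.0416667 → 20 → u; chars hu.
Extended square: 0.05707/0.00833333 → 6, 0.01057/0.00416667 → 2; chars 62.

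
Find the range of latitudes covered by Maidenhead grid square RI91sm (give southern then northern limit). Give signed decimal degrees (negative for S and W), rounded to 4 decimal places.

-8.5000, -8.4583

Field R=17, I=8: +17·20° lon, +8·10° lat → SW at lon 160°, lat -10°.
Square 9, 1: +9·2° lon, +1·1° lat → SW at lon 178°, lat -9°.
Subsquare s=18, m=12: +18·0.0833333° lon, +12·0.0416667° lat → SW at lon 179.5°, lat -8.5°.
Cell spans 0.0833333° lon × 0.0416667° lat.
south -8.5000, north -8.4583.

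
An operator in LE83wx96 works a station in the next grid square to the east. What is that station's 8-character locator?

Longitude extended square 9; +1 → 10, wraps to 0, carry into subsquare.
Longitude subsquare w = 22; +1 → 23 = x.
The latitude characters are unchanged.

LE83xx06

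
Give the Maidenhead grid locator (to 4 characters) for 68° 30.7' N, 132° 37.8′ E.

Add 180° to longitude and 90° to latitude: 312.63, 158.51.
Field: lon ⌊312.63/20⌋ = 15 → P; lat ⌊158.51/10⌋ = 15 → P.
Square: lon ⌊12.63/2⌋ = 6; lat ⌊8.51/1⌋ = 8.

PP68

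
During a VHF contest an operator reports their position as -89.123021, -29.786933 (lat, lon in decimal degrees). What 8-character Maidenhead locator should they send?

HA50cv50

Shift to the Maidenhead origin (180°W, 90°S): lon 150.21307, lat 0.87698.
Field: lon ⌊150.21307/20⌋ = 7 → H; lat ⌊0.87698/10⌋ = 0 → A.
Square: lon ⌊10.21307/2⌋ = 5; lat ⌊0.87698/1⌋ = 0.
Subsquare: lon ⌊0.21307/0.0833333⌋ = 2 → c; lat ⌊0.87698/0.0416667⌋ = 21 → v.
Extended square: lon ⌊0.04640/0.00833333⌋ = 5; lat ⌊0.00198/0.00416667⌋ = 0.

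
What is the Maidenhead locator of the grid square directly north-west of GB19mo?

GB19lp

Longitude subsquare m = 12; −1 → 11 = l.
Latitude subsquare o = 14; +1 → 15 = p.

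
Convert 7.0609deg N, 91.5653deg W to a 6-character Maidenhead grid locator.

EJ47fb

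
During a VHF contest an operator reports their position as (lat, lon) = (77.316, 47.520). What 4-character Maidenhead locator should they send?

LQ37

Add 180° to longitude and 90° to latitude: 227.52, 167.32.
Field: 227.52/20 → 11 → L, 167.32/10 → 16 → Q; chars LQ.
Square: 7.52/2 → 3, 7.32/1 → 7; chars 37.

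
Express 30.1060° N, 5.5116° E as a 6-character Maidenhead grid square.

Offset from 180°W / 90°S: lon 185.5116°, lat 120.1060°.
Field (20°×10°, letters A–R): 185.5116/20 → 9 → J, 120.1060/10 → 12 → M; chars JM.
Square (2°×1°, digits 0–9): 5.5116/2 → 2, 0.1060/1 → 0; chars 20.
Subsquare (5′×2.5′, letters a–x): 1.5116/0.0833333 → 18 → s, 0.1060/0.0416667 → 2 → c; chars sc.

JM20sc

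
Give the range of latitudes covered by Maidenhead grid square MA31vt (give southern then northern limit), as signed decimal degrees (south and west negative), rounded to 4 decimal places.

-88.2083, -88.1667

Field M=12, A=0: +12·20° lon, +0·10° lat → SW at lon 60°, lat -90°.
Square 3, 1: +3·2° lon, +1·1° lat → SW at lon 66°, lat -89°.
Subsquare v=21, t=19: +21·0.0833333° lon, +19·0.0416667° lat → SW at lon 67.75°, lat -88.2083°.
Cell spans 0.0833333° lon × 0.0416667° lat.
south -88.2083, north -88.1667.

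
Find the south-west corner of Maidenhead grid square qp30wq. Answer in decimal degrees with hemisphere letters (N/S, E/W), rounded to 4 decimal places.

60.6667° N, 147.8333° E

Field Q=16, P=15: +16·20° lon, +15·10° lat → SW at lon 140°, lat 60°.
Square 3, 0: +3·2° lon, +0·1° lat → SW at lon 146°, lat 60°.
Subsquare w=22, q=16: +22·0.0833333° lon, +16·0.0416667° lat → SW at lon 147.833°, lat 60.6667°.
latitude 60.6667° N, longitude 147.8333° E.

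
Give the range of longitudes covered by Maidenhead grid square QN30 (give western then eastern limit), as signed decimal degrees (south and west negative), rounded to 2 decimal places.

146.00, 148.00

Field Q=16, N=13: +16·20° lon, +13·10° lat → SW at lon 140°, lat 40°.
Square 3, 0: +3·2° lon, +0·1° lat → SW at lon 146°, lat 40°.
Cell spans 2° lon × 1° lat.
west 146.00, east 148.00.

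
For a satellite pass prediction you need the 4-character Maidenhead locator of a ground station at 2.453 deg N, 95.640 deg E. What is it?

NJ72

Shift to the Maidenhead origin (180°W, 90°S): lon 275.64, lat 92.45.
Field: 275.64/20 → 13 → N, 92.45/10 → 9 → J; chars NJ.
Square: 15.64/2 → 7, 2.45/1 → 2; chars 72.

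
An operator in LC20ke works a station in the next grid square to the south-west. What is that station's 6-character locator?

Longitude subsquare k = 10; −1 → 9 = j.
Latitude subsquare e = 4; −1 → 3 = d.

LC20jd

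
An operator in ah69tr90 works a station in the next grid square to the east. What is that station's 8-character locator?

Longitude extended square 9; +1 → 10, wraps to 0, carry into subsquare.
Longitude subsquare t = 19; +1 → 20 = u.
The latitude characters are unchanged.

AH69ur00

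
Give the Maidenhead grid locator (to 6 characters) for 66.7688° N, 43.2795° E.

Shift to the Maidenhead origin (180°W, 90°S): lon 223.2795, lat 156.7688.
Field (20°×10°, letters A–R): 223.2795/20 → 11 → L, 156.7688/10 → 15 → P; chars LP.
Square (2°×1°, digits 0–9): 3.2795/2 → 1, 6.7688/1 → 6; chars 16.
Subsquare (5′×2.5′, letters a–x): 1.2795/0.0833333 → 15 → p, 0.7688/0.0416667 → 18 → s; chars ps.

LP16ps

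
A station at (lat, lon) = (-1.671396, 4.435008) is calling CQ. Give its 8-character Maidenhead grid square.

Add 180° to longitude and 90° to latitude: 184.43501, 88.32860.
Field (20°×10°, letters A–R): lon ⌊184.43501/20⌋ = 9 → J; lat ⌊88.32860/10⌋ = 8 → I.
Square (2°×1°, digits 0–9): lon ⌊4.43501/2⌋ = 2; lat ⌊8.32860/1⌋ = 8.
Subsquare (5′×2.5′, letters a–x): lon ⌊0.43501/0.0833333⌋ = 5 → f; lat ⌊0.32860/0.0416667⌋ = 7 → h.
Extended square (30″×15″, digits 0–9): lon ⌊0.01834/0.00833333⌋ = 2; lat ⌊0.03694/0.00416667⌋ = 8.

JI28fh28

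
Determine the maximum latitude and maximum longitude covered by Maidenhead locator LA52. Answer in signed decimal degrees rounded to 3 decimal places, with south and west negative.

Field L=11, A=0: +11·20° lon, +0·10° lat → SW at lon 40°, lat -90°.
Square 5, 2: +5·2° lon, +2·1° lat → SW at lon 50°, lat -88°.
Cell spans 2° lon × 1° lat. NE corner is SW corner plus one full cell.
latitude -87.000, longitude 52.000.

-87.000, 52.000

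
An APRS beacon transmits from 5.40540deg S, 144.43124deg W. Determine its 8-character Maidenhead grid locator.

BI74so82

Add 180° to longitude and 90° to latitude: 35.56876, 84.59460.
Field: 35.56876/20 → 1 → B, 84.59460/10 → 8 → I; chars BI.
Square: 15.56876/2 → 7, 4.59460/1 → 4; chars 74.
Subsquare: 1.56876/0.0833333 → 18 → s, 0.59460/0.0416667 → 14 → o; chars so.
Extended square: 0.06876/0.00833333 → 8, 0.01127/0.00416667 → 2; chars 82.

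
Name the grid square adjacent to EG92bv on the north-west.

EG92aw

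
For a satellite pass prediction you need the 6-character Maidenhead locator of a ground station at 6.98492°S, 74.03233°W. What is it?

FI23xa

Shift to the Maidenhead origin (180°W, 90°S): lon 105.9677, lat 83.0151.
Field: 105.9677/20 → 5 → F, 83.0151/10 → 8 → I; chars FI.
Square: 5.9677/2 → 2, 3.0151/1 → 3; chars 23.
Subsquare: 1.9677/0.0833333 → 23 → x, 0.0151/0.0416667 → 0 → a; chars xa.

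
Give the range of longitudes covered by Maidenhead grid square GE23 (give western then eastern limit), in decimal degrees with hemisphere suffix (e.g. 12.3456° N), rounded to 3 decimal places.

Field G=6, E=4: +6·20° lon, +4·10° lat → SW at lon -60°, lat -50°.
Square 2, 3: +2·2° lon, +3·1° lat → SW at lon -56°, lat -47°.
Cell spans 2° lon × 1° lat.
west 56.000° W, east 54.000° W.

56.000° W, 54.000° W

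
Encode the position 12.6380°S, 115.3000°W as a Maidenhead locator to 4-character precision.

DH27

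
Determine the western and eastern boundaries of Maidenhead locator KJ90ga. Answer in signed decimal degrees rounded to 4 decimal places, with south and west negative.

38.5000, 38.5833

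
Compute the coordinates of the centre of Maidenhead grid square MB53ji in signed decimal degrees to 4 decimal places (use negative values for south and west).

-76.6458, 70.7917

Field M=12, B=1: +12·20° lon, +1·10° lat → SW at lon 60°, lat -80°.
Square 5, 3: +5·2° lon, +3·1° lat → SW at lon 70°, lat -77°.
Subsquare j=9, i=8: +9·0.0833333° lon, +8·0.0416667° lat → SW at lon 70.75°, lat -76.6667°.
Cell spans 0.0833333° lon × 0.0416667° lat. Centre is SW corner plus half of each.
latitude -76.6458, longitude 70.7917.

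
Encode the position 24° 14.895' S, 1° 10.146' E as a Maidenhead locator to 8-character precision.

JG05os00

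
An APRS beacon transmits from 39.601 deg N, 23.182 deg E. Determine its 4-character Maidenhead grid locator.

KM19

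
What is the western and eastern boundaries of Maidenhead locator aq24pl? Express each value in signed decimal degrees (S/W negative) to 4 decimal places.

-174.7500, -174.6667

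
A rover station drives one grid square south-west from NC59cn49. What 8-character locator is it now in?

Longitude extended square 4; −1 → 3.
Latitude extended square 9; −1 → 8.

NC59cn38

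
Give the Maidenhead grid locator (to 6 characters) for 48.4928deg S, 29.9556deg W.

HE51am

Offset from 180°W / 90°S: lon 150.0444°, lat 41.5072°.
Field: lon ⌊150.0444/20⌋ = 7 → H; lat ⌊41.5072/10⌋ = 4 → E.
Square: lon ⌊10.0444/2⌋ = 5; lat ⌊1.5072/1⌋ = 1.
Subsquare: lon ⌊0.0444/0.0833333⌋ = 0 → a; lat ⌊0.5072/0.0416667⌋ = 12 → m.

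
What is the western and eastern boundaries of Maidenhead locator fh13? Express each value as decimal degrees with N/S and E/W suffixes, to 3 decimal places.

78.000° W, 76.000° W

Field F=5, H=7: +5·20° lon, +7·10° lat → SW at lon -80°, lat -20°.
Square 1, 3: +1·2° lon, +3·1° lat → SW at lon -78°, lat -17°.
Cell spans 2° lon × 1° lat.
west 78.000° W, east 76.000° W.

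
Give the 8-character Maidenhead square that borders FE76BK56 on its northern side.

Latitude extended square 6; +1 → 7.
The longitude characters are unchanged.

FE76bk57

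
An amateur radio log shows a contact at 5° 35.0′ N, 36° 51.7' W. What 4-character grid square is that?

HJ15

Add 180° to longitude and 90° to latitude: 143.14, 95.58.
Field: lon ⌊143.14/20⌋ = 7 → H; lat ⌊95.58/10⌋ = 9 → J.
Square: lon ⌊3.14/2⌋ = 1; lat ⌊5.58/1⌋ = 5.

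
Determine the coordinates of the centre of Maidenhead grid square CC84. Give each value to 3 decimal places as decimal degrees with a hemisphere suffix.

Field C=2, C=2: +2·20° lon, +2·10° lat → SW at lon -140°, lat -70°.
Square 8, 4: +8·2° lon, +4·1° lat → SW at lon -124°, lat -66°.
Cell spans 2° lon × 1° lat. Centre is SW corner plus half of each.
latitude 65.500° S, longitude 123.000° W.

65.500° S, 123.000° W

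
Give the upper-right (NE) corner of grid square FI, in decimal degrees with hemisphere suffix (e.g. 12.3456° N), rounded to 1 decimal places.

Field F=5, I=8: +5·20° lon, +8·10° lat → SW at lon -80°, lat -10°.
Cell spans 20° lon × 10° lat. NE corner is SW corner plus one full cell.
latitude 0.0° N, longitude 60.0° W.

0.0° N, 60.0° W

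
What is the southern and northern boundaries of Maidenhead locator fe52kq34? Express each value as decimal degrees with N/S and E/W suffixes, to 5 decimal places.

Field F=5, E=4: +5·20° lon, +4·10° lat → SW at lon -80°, lat -50°.
Square 5, 2: +5·2° lon, +2·1° lat → SW at lon -70°, lat -48°.
Subsquare k=10, q=16: +10·0.0833333° lon, +16·0.0416667° lat → SW at lon -69.1667°, lat -47.3333°.
Extended square 3, 4: +3·0.00833333° lon, +4·0.00416667° lat → SW at lon -69.1417°, lat -47.3167°.
Cell spans 0.00833333° lon × 0.00416667° lat.
south 47.31667° S, north 47.31250° S.

47.31667° S, 47.31250° S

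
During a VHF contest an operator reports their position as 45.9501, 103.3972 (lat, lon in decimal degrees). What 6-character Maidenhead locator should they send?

ON15qw

Shift to the Maidenhead origin (180°W, 90°S): lon 283.3972, lat 135.9501.
Field (20°×10°, letters A–R): 283.3972/20 → 14 → O, 135.9501/10 → 13 → N; chars ON.
Square (2°×1°, digits 0–9): 3.3972/2 → 1, 5.9501/1 → 5; chars 15.
Subsquare (5′×2.5′, letters a–x): 1.3972/0.0833333 → 16 → q, 0.9501/0.0416667 → 22 → w; chars qw.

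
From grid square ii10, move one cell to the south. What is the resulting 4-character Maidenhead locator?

Latitude square 0; −1 → -1, wraps to 9, carry into field.
Latitude field I = 8; −1 → 7 = H.
The longitude characters are unchanged.

IH19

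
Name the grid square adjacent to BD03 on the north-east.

Longitude square 0; +1 → 1.
Latitude square 3; +1 → 4.

BD14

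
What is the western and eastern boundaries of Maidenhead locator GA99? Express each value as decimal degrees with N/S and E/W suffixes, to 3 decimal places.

Field G=6, A=0: +6·20° lon, +0·10° lat → SW at lon -60°, lat -90°.
Square 9, 9: +9·2° lon, +9·1° lat → SW at lon -42°, lat -81°.
Cell spans 2° lon × 1° lat.
west 42.000° W, east 40.000° W.

42.000° W, 40.000° W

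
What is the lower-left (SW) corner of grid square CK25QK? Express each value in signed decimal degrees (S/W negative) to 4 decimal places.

Field C=2, K=10: +2·20° lon, +10·10° lat → SW at lon -140°, lat 10°.
Square 2, 5: +2·2° lon, +5·1° lat → SW at lon -136°, lat 15°.
Subsquare q=16, k=10: +16·0.0833333° lon, +10·0.0416667° lat → SW at lon -134.667°, lat 15.4167°.
latitude 15.4167, longitude -134.6667.

15.4167, -134.6667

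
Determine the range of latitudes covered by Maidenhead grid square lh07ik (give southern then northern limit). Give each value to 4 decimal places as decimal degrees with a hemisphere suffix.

Field L=11, H=7: +11·20° lon, +7·10° lat → SW at lon 40°, lat -20°.
Square 0, 7: +0·2° lon, +7·1° lat → SW at lon 40°, lat -13°.
Subsquare i=8, k=10: +8·0.0833333° lon, +10·0.0416667° lat → SW at lon 40.6667°, lat -12.5833°.
Cell spans 0.0833333° lon × 0.0416667° lat.
south 12.5833° S, north 12.5417° S.

12.5833° S, 12.5417° S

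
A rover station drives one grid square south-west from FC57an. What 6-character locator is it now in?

FC47xm

Longitude subsquare a = 0; −1 → -1, wraps to 23 = x, carry into square.
Longitude square 5; −1 → 4.
Latitude subsquare n = 13; −1 → 12 = m.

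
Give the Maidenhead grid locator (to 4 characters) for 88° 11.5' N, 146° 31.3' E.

Add 180° to longitude and 90° to latitude: 326.52, 178.19.
Field: 326.52/20 → 16 → Q, 178.19/10 → 17 → R; chars QR.
Square: 6.52/2 → 3, 8.19/1 → 8; chars 38.

QR38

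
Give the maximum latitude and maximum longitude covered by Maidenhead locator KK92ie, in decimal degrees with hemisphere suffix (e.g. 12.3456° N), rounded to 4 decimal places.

12.2083° N, 38.7500° E

Field K=10, K=10: +10·20° lon, +10·10° lat → SW at lon 20°, lat 10°.
Square 9, 2: +9·2° lon, +2·1° lat → SW at lon 38°, lat 12°.
Subsquare i=8, e=4: +8·0.0833333° lon, +4·0.0416667° lat → SW at lon 38.6667°, lat 12.1667°.
Cell spans 0.0833333° lon × 0.0416667° lat. NE corner is SW corner plus one full cell.
latitude 12.2083° N, longitude 38.7500° E.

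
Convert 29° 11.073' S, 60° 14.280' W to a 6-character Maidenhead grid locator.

FG90vt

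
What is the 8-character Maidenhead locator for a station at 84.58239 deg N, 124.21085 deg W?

Shift to the Maidenhead origin (180°W, 90°S): lon 55.78915, lat 174.58239.
Field (20°×10°, letters A–R): 55.78915/20 → 2 → C, 174.58239/10 → 17 → R; chars CR.
Square (2°×1°, digits 0–9): 15.78915/2 → 7, 4.58239/1 → 4; chars 74.
Subsquare (5′×2.5′, letters a–x): 1.78915/0.0833333 → 21 → v, 0.58239/0.0416667 → 13 → n; chars vn.
Extended square (30″×15″, digits 0–9): 0.03915/0.00833333 → 4, 0.04072/0.00416667 → 9; chars 49.

CR74vn49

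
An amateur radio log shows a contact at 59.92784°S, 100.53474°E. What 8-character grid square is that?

OD00gb47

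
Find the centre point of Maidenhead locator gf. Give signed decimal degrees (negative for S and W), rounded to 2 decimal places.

-35.00, -50.00

Field G=6, F=5: +6·20° lon, +5·10° lat → SW at lon -60°, lat -40°.
Cell spans 20° lon × 10° lat. Centre is SW corner plus half of each.
latitude -35.00, longitude -50.00.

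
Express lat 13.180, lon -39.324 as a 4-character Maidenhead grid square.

HK03

Offset from 180°W / 90°S: lon 140.68°, lat 103.18°.
Field (20°×10°, letters A–R): 140.68/20 → 7 → H, 103.18/10 → 10 → K; chars HK.
Square (2°×1°, digits 0–9): 0.68/2 → 0, 3.18/1 → 3; chars 03.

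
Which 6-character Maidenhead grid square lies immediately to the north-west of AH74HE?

AH74gf

Longitude subsquare h = 7; −1 → 6 = g.
Latitude subsquare e = 4; +1 → 5 = f.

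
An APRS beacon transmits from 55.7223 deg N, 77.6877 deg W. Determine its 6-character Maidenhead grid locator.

FO15dr

Add 180° to longitude and 90° to latitude: 102.3123, 145.7223.
Field: 102.3123/20 → 5 → F, 145.7223/10 → 14 → O; chars FO.
Square: 2.3123/2 → 1, 5.7223/1 → 5; chars 15.
Subsquare: 0.3123/0.0833333 → 3 → d, 0.7223/0.0416667 → 17 → r; chars dr.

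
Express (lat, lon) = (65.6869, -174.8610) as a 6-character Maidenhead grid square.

Offset from 180°W / 90°S: lon 5.1390°, lat 155.6869°.
Field: 5.1390/20 → 0 → A, 155.6869/10 → 15 → P; chars AP.
Square: 5.1390/2 → 2, 5.6869/1 → 5; chars 25.
Subsquare: 1.1390/0.0833333 → 13 → n, 0.6869/0.0416667 → 16 → q; chars nq.

AP25nq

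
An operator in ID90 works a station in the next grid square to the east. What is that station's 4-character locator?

JD00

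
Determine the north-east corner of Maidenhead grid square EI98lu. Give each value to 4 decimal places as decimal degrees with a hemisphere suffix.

1.1250° S, 81.0000° W

Field E=4, I=8: +4·20° lon, +8·10° lat → SW at lon -100°, lat -10°.
Square 9, 8: +9·2° lon, +8·1° lat → SW at lon -82°, lat -2°.
Subsquare l=11, u=20: +11·0.0833333° lon, +20·0.0416667° lat → SW at lon -81.0833°, lat -1.16667°.
Cell spans 0.0833333° lon × 0.0416667° lat. NE corner is SW corner plus one full cell.
latitude 1.1250° S, longitude 81.0000° W.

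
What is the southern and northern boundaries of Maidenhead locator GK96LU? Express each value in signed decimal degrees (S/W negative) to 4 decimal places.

16.8333, 16.8750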